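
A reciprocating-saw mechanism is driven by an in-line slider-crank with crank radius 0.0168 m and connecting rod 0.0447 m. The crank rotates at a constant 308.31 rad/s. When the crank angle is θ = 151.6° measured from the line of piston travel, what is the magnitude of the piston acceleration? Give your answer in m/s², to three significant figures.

ω = 308.3 rad/s
x(θ) = r cosθ + √(L² − r² sin²θ); with ω constant, a = ω²·d²x/dθ².
d²x/dθ² = −r cosθ − r²(cos2θ)/√u − r⁴ sin²2θ/(4u^{3/2}),  u = L² − r² sin²θ = 0.00193424 m².
Substituting r = 0.0168 m, L = 0.0447 m, θ = 151.6°: d²x/dθ² = +0.0111 m.
a = ω²·d²x/dθ² = (308.3)²·(+0.0111) = +1055.1 m/s²;  |a| = 1055.1 m/s².

1060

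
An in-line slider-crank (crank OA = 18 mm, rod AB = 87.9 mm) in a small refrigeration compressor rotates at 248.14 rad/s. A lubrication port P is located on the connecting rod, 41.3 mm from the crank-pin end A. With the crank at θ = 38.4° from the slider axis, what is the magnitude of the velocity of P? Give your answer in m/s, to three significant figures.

3.52

ω = 248.1 rad/s.  Crank-pin speed |V_A| = rω = 4.4665 m/s, perpendicular to OA.
Rod angle: sinφ = −(r/L) sinθ ⇒ φ = -7.308°; ω_rod = −rω cosθ/√(L²−r²sin²θ) = -40.148 rad/s.
V_P = V_A + ω_rod × AP, with AP = 0.0413 m along the rod.
Components: V_Px = −rω sinθ − a·ω_rod·sinφ = -2.9853 m/s;  V_Py = rω cosθ + a·ω_rod·cosφ = +1.8557 m/s.
|V_P| = √(V_Px² + V_Py²) = 3.5151 m/s.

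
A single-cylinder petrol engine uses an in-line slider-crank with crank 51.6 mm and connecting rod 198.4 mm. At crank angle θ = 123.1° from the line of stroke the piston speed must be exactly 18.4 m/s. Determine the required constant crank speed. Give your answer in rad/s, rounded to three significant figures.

For an in-line slider-crank, |v_piston| = rω|sinθ|·[1 + r cosθ/√(L² − r² sin²θ)].
With r = 0.0516 m, L = 0.1984 m, θ = 123.1°: the bracketed kinematic factor |dx/dθ| = 0.036936 m.
ω = v/|dx/dθ| = 18.4/0.036936 = 498.16 rad/s.

498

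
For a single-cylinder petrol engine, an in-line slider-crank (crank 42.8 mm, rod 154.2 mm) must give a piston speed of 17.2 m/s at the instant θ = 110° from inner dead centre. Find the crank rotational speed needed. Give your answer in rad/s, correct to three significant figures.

474

For an in-line slider-crank, |v_piston| = rω|sinθ|·[1 + r cosθ/√(L² − r² sin²θ)].
With r = 0.0428 m, L = 0.1542 m, θ = 110°: the bracketed kinematic factor |dx/dθ| = 0.036264 m.
ω = v/|dx/dθ| = 17.2/0.036264 = 474.3 rad/s.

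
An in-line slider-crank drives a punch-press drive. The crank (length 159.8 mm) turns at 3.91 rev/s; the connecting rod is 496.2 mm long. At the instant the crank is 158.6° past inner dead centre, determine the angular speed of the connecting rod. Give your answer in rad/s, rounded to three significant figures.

7.42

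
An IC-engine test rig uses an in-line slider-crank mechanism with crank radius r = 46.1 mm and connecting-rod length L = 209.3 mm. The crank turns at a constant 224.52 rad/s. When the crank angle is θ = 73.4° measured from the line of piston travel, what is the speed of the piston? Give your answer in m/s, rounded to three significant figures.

ω = 224.5 rad/s
For an in-line slider-crank, x = r cosθ + √(L² − r² sin²θ), so v = −rω sinθ·[1 + r cosθ/√(L² − r² sin²θ)].
With r = 0.0461 m, L = 0.2093 m, θ = 73.4°: √(L² − r² sin²θ) = 0.20458 m.
v = −0.0461·224.5·0.95832·[1 + 0.0461·0.28569/0.20458] = -10.558 m/s.
|v| = 10.558 m/s.

10.6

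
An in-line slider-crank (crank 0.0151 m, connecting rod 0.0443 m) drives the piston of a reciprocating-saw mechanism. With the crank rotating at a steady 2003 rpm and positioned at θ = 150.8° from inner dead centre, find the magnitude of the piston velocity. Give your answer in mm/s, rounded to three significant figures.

1080

ω = 2π·2003/60 = 209.8 rad/s
For an in-line slider-crank, x = r cosθ + √(L² − r² sin²θ), so v = −rω sinθ·[1 + r cosθ/√(L² − r² sin²θ)].
With r = 0.0151 m, L = 0.0443 m, θ = 150.8°: √(L² − r² sin²θ) = 0.043683 m.
v = −0.0151·209.8·0.48786·[1 + 0.0151·-0.87292/0.043683] = -1.0789 m/s.
|v| = 1.0789 m/s = 1078.9 mm/s.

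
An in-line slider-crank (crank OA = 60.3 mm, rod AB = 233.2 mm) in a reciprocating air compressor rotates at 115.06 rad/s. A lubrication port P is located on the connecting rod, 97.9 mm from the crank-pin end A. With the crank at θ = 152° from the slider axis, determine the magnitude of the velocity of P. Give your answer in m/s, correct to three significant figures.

ω = 115.1 rad/s.  Crank-pin speed |V_A| = rω = 6.9381 m/s, perpendicular to OA.
Rod angle: sinφ = −(r/L) sinθ ⇒ φ = -6.973°; ω_rod = −rω cosθ/√(L²−r²sin²θ) = +26.465 rad/s.
V_P = V_A + ω_rod × AP, with AP = 0.0979 m along the rod.
Components: V_Px = −rω sinθ − a·ω_rod·sinφ = -2.9427 m/s;  V_Py = rω cosθ + a·ω_rod·cosφ = -3.5542 m/s.
|V_P| = √(V_Px² + V_Py²) = 4.6143 m/s.

4.61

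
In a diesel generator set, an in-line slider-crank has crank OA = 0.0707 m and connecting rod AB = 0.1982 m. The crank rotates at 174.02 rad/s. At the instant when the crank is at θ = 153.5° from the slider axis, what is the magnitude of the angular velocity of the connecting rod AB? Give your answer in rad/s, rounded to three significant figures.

56.3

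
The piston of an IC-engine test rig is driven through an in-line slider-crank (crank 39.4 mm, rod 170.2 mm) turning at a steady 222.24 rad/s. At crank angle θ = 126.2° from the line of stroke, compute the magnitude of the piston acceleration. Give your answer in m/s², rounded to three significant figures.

1280

ω = 222.2 rad/s
x(θ) = r cosθ + √(L² − r² sin²θ); with ω constant, a = ω²·d²x/dθ².
d²x/dθ² = −r cosθ − r²(cos2θ)/√u − r⁴ sin²2θ/(4u^{3/2}),  u = L² − r² sin²θ = 0.0279572 m².
Substituting r = 0.0394 m, L = 0.1702 m, θ = 126.2°: d²x/dθ² = +0.02596 m.
a = ω²·d²x/dθ² = (222.2)²·(+0.02596) = +1282.2 m/s²;  |a| = 1282.2 m/s².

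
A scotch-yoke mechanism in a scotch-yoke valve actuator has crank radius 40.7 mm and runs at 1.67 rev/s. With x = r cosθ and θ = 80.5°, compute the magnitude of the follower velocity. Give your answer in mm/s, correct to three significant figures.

ω = 10.49 rad/s (from 1.67 rev/s).
x = r cosθ ⇒ ẋ = −rω sinθ.
|v| = rω|sinθ| = 0.0407·10.49·|sin 80.5°| = 0.4212 m/s = 421.2 mm/s.

421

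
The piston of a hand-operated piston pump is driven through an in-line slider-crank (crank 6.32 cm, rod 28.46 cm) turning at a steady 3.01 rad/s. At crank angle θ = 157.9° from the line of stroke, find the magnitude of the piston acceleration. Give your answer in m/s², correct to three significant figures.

ω = 3.01 rad/s
x(θ) = r cosθ + √(L² − r² sin²θ); with ω constant, a = ω²·d²x/dθ².
d²x/dθ² = −r cosθ − r²(cos2θ)/√u − r⁴ sin²2θ/(4u^{3/2}),  u = L² − r² sin²θ = 0.0804318 m².
Substituting r = 0.0632 m, L = 0.2846 m, θ = 157.9°: d²x/dθ² = +0.048375 m.
a = ω²·d²x/dθ² = (3.01)²·(+0.048375) = +0.43828 m/s²;  |a| = 0.43828 m/s².

0.438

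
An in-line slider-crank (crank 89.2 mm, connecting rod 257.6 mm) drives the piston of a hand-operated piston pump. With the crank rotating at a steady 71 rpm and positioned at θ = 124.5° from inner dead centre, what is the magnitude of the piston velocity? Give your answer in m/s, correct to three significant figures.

0.435

ω = 2π·71/60 = 7.435 rad/s
For an in-line slider-crank, x = r cosθ + √(L² − r² sin²θ), so v = −rω sinθ·[1 + r cosθ/√(L² − r² sin²θ)].
With r = 0.0892 m, L = 0.2576 m, θ = 124.5°: √(L² − r² sin²θ) = 0.24689 m.
v = −0.0892·7.435·0.82413·[1 + 0.0892·-0.56641/0.24689] = -0.43472 m/s.
|v| = 0.43472 m/s.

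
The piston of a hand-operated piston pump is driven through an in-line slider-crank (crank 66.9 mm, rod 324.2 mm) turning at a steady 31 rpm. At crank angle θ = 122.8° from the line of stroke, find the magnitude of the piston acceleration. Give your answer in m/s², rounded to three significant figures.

0.442

ω = 2π·31/60 = 3.246 rad/s
x(θ) = r cosθ + √(L² − r² sin²θ); with ω constant, a = ω²·d²x/dθ².
d²x/dθ² = −r cosθ − r²(cos2θ)/√u − r⁴ sin²2θ/(4u^{3/2}),  u = L² − r² sin²θ = 0.101943 m².
Substituting r = 0.0669 m, L = 0.3242 m, θ = 122.8°: d²x/dθ² = +0.041903 m.
a = ω²·d²x/dθ² = (3.246)²·(+0.041903) = +0.4416 m/s²;  |a| = 0.4416 m/s².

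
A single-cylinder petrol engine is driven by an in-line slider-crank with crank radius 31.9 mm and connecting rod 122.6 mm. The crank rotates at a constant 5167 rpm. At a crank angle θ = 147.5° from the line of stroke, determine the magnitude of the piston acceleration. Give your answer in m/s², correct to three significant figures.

6800

ω = 2π·5167/60 = 541.1 rad/s
x(θ) = r cosθ + √(L² − r² sin²θ); with ω constant, a = ω²·d²x/dθ².
d²x/dθ² = −r cosθ − r²(cos2θ)/√u − r⁴ sin²2θ/(4u^{3/2}),  u = L² − r² sin²θ = 0.014737 m².
Substituting r = 0.0319 m, L = 0.1226 m, θ = 147.5°: d²x/dθ² = +0.023243 m.
a = ω²·d²x/dθ² = (541.1)²·(+0.023243) = +6804.9 m/s²;  |a| = 6804.9 m/s².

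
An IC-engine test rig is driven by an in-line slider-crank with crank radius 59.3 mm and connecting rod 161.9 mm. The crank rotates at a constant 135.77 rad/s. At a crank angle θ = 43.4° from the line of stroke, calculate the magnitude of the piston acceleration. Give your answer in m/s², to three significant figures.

832

ω = 135.8 rad/s
x(θ) = r cosθ + √(L² − r² sin²θ); with ω constant, a = ω²·d²x/dθ².
d²x/dθ² = −r cosθ − r²(cos2θ)/√u − r⁴ sin²2θ/(4u^{3/2}),  u = L² − r² sin²θ = 0.0245515 m².
Substituting r = 0.0593 m, L = 0.1619 m, θ = 43.4°: d²x/dθ² = -0.04514 m.
a = ω²·d²x/dθ² = (135.8)²·(-0.04514) = -832.08 m/s²;  |a| = 832.08 m/s².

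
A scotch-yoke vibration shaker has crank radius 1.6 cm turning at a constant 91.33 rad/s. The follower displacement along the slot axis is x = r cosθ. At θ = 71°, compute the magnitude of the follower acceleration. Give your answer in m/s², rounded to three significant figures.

43.4

ω = 91.33 rad/s
x = r cosθ ⇒ ẍ = −rω² cosθ (ω constant).
|a| = rω²|cosθ| = 0.016·(91.33)²·|cos 71°| = 43.45 m/s².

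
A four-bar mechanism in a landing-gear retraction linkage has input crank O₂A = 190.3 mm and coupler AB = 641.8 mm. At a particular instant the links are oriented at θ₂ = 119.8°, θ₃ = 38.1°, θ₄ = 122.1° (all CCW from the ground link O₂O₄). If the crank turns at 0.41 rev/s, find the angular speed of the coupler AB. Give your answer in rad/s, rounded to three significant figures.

ω₂ = 2.576 rad/s (from 0.41 rev/s).
Differentiating the loop-closure r₂e^{iθ₂}+r₃e^{iθ₃}=r₁+r₄e^{iθ₄} gives r₂ω₂e^{iθ₂}+r₃ω₃e^{iθ₃}=r₄ω₄e^{iθ₄}.
Eliminating the other unknown: ω₃ = r₂ω₂ sin(θ₄−θ₂) / [r₃ sin(θ₃−θ₄)].
Numerator sine = +0.04013; denominator sine = -0.99452.
Result = 0.1903·2.576·(+0.04013) / (0.6418·(-0.99452)) = -0.030823 rad/s; magnitude 0.030823 rad/s.

0.0308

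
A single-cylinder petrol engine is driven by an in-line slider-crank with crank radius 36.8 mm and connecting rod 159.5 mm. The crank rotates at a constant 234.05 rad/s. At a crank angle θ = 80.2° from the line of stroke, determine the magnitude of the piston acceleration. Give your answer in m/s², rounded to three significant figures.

106

ω = 234.1 rad/s
x(θ) = r cosθ + √(L² − r² sin²θ); with ω constant, a = ω²·d²x/dθ².
d²x/dθ² = −r cosθ − r²(cos2θ)/√u − r⁴ sin²2θ/(4u^{3/2}),  u = L² − r² sin²θ = 0.0241252 m².
Substituting r = 0.0368 m, L = 0.1595 m, θ = 80.2°: d²x/dθ² = +0.0019362 m.
a = ω²·d²x/dθ² = (234.1)²·(+0.0019362) = +106.06 m/s²;  |a| = 106.06 m/s².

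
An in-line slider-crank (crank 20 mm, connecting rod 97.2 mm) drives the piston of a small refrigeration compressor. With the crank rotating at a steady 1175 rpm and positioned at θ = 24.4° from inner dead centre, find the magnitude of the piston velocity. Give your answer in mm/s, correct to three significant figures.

1210

ω = 2π·1175/60 = 123 rad/s
For an in-line slider-crank, x = r cosθ + √(L² − r² sin²θ), so v = −rω sinθ·[1 + r cosθ/√(L² − r² sin²θ)].
With r = 0.02 m, L = 0.0972 m, θ = 24.4°: √(L² − r² sin²θ) = 0.096848 m.
v = −0.02·123·0.41310·[1 + 0.02·0.91068/0.096848] = -1.2078 m/s.
|v| = 1.2078 m/s = 1207.8 mm/s.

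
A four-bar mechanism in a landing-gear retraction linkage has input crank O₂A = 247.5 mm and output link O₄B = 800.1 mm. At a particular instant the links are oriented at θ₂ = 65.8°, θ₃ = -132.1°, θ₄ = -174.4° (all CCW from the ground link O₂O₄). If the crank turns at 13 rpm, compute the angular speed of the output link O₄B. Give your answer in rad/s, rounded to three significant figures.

ω₂ = 1.361 rad/s (from 13 rpm).
Differentiating the loop-closure r₂e^{iθ₂}+r₃e^{iθ₃}=r₁+r₄e^{iθ₄} gives r₂ω₂e^{iθ₂}+r₃ω₃e^{iθ₃}=r₄ω₄e^{iθ₄}.
Eliminating the other unknown: ω₄ = r₂ω₂ sin(θ₂−θ₃) / [r₄ sin(θ₄−θ₃)].
Numerator sine = -0.30736; denominator sine = -0.67301.
Result = 0.2475·1.361·(-0.30736) / (0.8001·(-0.67301)) = +0.19232 rad/s; magnitude 0.19232 rad/s.

0.192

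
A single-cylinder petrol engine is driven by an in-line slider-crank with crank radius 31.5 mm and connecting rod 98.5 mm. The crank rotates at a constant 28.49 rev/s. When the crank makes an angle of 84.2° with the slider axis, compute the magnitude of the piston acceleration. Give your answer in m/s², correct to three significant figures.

231

ω = 2π·28.5 = 179 rad/s
x(θ) = r cosθ + √(L² − r² sin²θ); with ω constant, a = ω²·d²x/dθ².
d²x/dθ² = −r cosθ − r²(cos2θ)/√u − r⁴ sin²2θ/(4u^{3/2}),  u = L² − r² sin²θ = 0.00872013 m².
Substituting r = 0.0315 m, L = 0.0985 m, θ = 84.2°: d²x/dθ² = +0.0072132 m.
a = ω²·d²x/dθ² = (179)²·(+0.0072132) = +231.14 m/s²;  |a| = 231.14 m/s².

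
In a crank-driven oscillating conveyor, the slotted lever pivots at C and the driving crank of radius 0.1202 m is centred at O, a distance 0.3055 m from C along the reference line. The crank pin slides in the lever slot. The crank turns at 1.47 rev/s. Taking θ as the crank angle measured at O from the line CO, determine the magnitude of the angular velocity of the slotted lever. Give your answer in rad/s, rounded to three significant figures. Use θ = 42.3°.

ω = 9.236 rad/s (from 1.47 rev/s).
Crank pin A relative to C: A = (d + r cosθ, r sinθ); lever angle φ = atan2(r sinθ, d + r cosθ).
Differentiating tanφ: φ̇ = rω(d cosθ + r)/(d² + r² + 2dr cosθ).
d² + r² + 2dr cosθ = |CA|² = 0.162098 m²;  d cosθ + r = +0.34616 m.
|ω_lever| = |0.1202·9.236·+0.34616| / 0.162098 = 2.3708 rad/s.

2.37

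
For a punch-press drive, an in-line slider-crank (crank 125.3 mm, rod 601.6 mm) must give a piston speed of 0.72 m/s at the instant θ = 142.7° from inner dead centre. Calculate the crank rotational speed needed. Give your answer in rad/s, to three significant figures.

For an in-line slider-crank, |v_piston| = rω|sinθ|·[1 + r cosθ/√(L² − r² sin²θ)].
With r = 0.1253 m, L = 0.6016 m, θ = 142.7°: the bracketed kinematic factor |dx/dθ| = 0.063249 m.
ω = v/|dx/dθ| = 0.72/0.063249 = 11.384 rad/s.

11.4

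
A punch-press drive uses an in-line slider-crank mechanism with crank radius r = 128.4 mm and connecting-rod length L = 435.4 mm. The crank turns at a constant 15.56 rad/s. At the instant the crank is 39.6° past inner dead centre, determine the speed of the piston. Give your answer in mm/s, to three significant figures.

1570

ω = 15.56 rad/s
For an in-line slider-crank, x = r cosθ + √(L² − r² sin²θ), so v = −rω sinθ·[1 + r cosθ/√(L² − r² sin²θ)].
With r = 0.1284 m, L = 0.4354 m, θ = 39.6°: √(L² − r² sin²θ) = 0.42764 m.
v = −0.1284·15.56·0.63742·[1 + 0.1284·0.77051/0.42764] = -1.5681 m/s.
|v| = 1.5681 m/s = 1568.1 mm/s.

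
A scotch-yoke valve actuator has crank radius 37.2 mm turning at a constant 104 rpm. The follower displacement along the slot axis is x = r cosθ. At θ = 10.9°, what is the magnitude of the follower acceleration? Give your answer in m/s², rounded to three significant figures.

4.33

ω = 10.89 rad/s (from 104 rpm).
x = r cosθ ⇒ ẍ = −rω² cosθ (ω constant).
|a| = rω²|cosθ| = 0.0372·(10.89)²·|cos 10.9°| = 4.3327 m/s².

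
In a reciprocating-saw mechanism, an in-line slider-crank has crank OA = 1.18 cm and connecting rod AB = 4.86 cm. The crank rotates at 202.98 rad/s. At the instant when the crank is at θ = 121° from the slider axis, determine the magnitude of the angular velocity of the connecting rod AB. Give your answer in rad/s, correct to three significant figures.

ω = 203 rad/s
The rod makes angle φ with the slider axis where L sinφ = r sinθ; differentiating, L cosφ·φ̇ = r ω cosθ.
L cosφ = √(L² − r² sin²θ) = 0.047536 m.
|ω_rod| = r ω |cosθ| / √(L² − r² sin²θ) = 0.0118·203·0.51504/0.047536 = 25.951 rad/s.

26.0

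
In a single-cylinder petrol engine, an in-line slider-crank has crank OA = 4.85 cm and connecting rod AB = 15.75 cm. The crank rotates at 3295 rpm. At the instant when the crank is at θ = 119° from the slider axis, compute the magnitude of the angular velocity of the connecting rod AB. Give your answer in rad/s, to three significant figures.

ω = 345.1 rad/s (converted from 3295 rpm).
The rod makes angle φ with the slider axis where L sinφ = r sinθ; differentiating, L cosφ·φ̇ = r ω cosθ.
L cosφ = √(L² − r² sin²θ) = 0.15168 m.
|ω_rod| = r ω |cosθ| / √(L² − r² sin²θ) = 0.0485·345.1·0.48481/0.15168 = 53.489 rad/s.

53.5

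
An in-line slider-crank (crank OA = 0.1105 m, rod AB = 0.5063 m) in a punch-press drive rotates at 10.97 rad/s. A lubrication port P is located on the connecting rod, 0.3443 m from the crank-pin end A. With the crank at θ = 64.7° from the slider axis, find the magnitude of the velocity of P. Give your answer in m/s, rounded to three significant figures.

1.18

ω = 10.97 rad/s.  Crank-pin speed |V_A| = rω = 1.2122 m/s, perpendicular to OA.
Rod angle: sinφ = −(r/L) sinθ ⇒ φ = -11.380°; ω_rod = −rω cosθ/√(L²−r²sin²θ) = -1.0437 rad/s.
V_P = V_A + ω_rod × AP, with AP = 0.3443 m along the rod.
Components: V_Px = −rω sinθ − a·ω_rod·sinφ = -1.1668 m/s;  V_Py = rω cosθ + a·ω_rod·cosφ = +0.16576 m/s.
|V_P| = √(V_Px² + V_Py²) = 1.1785 m/s.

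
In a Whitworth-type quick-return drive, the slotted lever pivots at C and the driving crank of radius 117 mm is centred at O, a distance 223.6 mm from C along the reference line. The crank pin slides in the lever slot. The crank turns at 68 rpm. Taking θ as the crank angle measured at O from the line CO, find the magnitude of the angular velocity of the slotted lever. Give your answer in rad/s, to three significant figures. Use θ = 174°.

ω = 7.121 rad/s (from 68 rpm).
Crank pin A relative to C: A = (d + r cosθ, r sinθ); lever angle φ = atan2(r sinθ, d + r cosθ).
Differentiating tanφ: φ̇ = rω(d cosθ + r)/(d² + r² + 2dr cosθ).
d² + r² + 2dr cosθ = |CA|² = 0.0116502 m²;  d cosθ + r = -0.10538 m.
|ω_lever| = |0.117·7.121·-0.10538| / 0.0116502 = 7.5358 rad/s.

7.54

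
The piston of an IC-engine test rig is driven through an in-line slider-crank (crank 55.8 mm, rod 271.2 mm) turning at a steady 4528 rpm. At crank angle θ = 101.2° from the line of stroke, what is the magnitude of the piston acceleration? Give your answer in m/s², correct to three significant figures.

ω = 2π·4528/60 = 474.2 rad/s
x(θ) = r cosθ + √(L² − r² sin²θ); with ω constant, a = ω²·d²x/dθ².
d²x/dθ² = −r cosθ − r²(cos2θ)/√u − r⁴ sin²2θ/(4u^{3/2}),  u = L² − r² sin²θ = 0.0705533 m².
Substituting r = 0.0558 m, L = 0.2712 m, θ = 101.2°: d²x/dθ² = +0.021657 m.
a = ω²·d²x/dθ² = (474.2)²·(+0.021657) = +4869.4 m/s²;  |a| = 4869.4 m/s².

4870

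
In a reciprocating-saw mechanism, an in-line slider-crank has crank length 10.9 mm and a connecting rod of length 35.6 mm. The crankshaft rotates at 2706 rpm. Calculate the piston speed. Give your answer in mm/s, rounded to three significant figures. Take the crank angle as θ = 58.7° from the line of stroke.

3070

ω = 2π·2706/60 = 283.4 rad/s
For an in-line slider-crank, x = r cosθ + √(L² − r² sin²θ), so v = −rω sinθ·[1 + r cosθ/√(L² − r² sin²θ)].
With r = 0.0109 m, L = 0.0356 m, θ = 58.7°: √(L² − r² sin²θ) = 0.03436 m.
v = −0.0109·283.4·0.85446·[1 + 0.0109·0.51952/0.03436] = -3.0742 m/s.
|v| = 3.0742 m/s = 3074.2 mm/s.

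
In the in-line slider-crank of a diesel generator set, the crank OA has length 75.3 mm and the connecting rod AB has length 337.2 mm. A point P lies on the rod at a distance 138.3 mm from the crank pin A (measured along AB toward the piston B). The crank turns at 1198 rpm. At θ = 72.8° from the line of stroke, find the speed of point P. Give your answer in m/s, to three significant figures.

ω = 125.5 rad/s.  Crank-pin speed |V_A| = rω = 9.4467 m/s, perpendicular to OA.
Rod angle: sinφ = −(r/L) sinθ ⇒ φ = -12.317°; ω_rod = −rω cosθ/√(L²−r²sin²θ) = -8.4795 rad/s.
V_P = V_A + ω_rod × AP, with AP = 0.1383 m along the rod.
Components: V_Px = −rω sinθ − a·ω_rod·sinφ = -9.2744 m/s;  V_Py = rω cosθ + a·ω_rod·cosφ = +1.6477 m/s.
|V_P| = √(V_Px² + V_Py²) = 9.4196 m/s.

9.42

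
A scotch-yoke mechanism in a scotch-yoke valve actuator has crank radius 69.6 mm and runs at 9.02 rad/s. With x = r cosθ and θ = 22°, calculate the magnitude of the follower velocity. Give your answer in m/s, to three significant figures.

0.235

ω = 9.02 rad/s
x = r cosθ ⇒ ẋ = −rω sinθ.
|v| = rω|sinθ| = 0.0696·9.02·|sin 22°| = 0.23518 m/s.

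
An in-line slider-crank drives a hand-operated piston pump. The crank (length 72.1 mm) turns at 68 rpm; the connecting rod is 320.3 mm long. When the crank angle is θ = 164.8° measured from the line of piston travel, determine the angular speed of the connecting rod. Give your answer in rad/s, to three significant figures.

ω = 7.121 rad/s (converted from 68 rpm).
The rod makes angle φ with the slider axis where L sinφ = r sinθ; differentiating, L cosφ·φ̇ = r ω cosθ.
L cosφ = √(L² − r² sin²θ) = 0.31974 m.
|ω_rod| = r ω |cosθ| / √(L² − r² sin²θ) = 0.0721·7.121·0.96502/0.31974 = 1.5496 rad/s.

1.55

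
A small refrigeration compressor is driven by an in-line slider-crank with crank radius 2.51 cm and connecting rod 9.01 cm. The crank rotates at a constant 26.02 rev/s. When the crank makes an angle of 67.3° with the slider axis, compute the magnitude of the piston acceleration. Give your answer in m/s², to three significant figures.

125

ω = 2π·26 = 163.5 rad/s
x(θ) = r cosθ + √(L² − r² sin²θ); with ω constant, a = ω²·d²x/dθ².
d²x/dθ² = −r cosθ − r²(cos2θ)/√u − r⁴ sin²2θ/(4u^{3/2}),  u = L² − r² sin²θ = 0.00758182 m².
Substituting r = 0.0251 m, L = 0.0901 m, θ = 67.3°: d²x/dθ² = -0.0046821 m.
a = ω²·d²x/dθ² = (163.5)²·(-0.0046821) = -125.15 m/s²;  |a| = 125.15 m/s².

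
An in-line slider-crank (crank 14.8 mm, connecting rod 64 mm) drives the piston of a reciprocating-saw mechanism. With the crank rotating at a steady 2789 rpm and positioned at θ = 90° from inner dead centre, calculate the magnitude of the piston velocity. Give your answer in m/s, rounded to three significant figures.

4.32

ω = 2π·2789/60 = 292.1 rad/s
For an in-line slider-crank, x = r cosθ + √(L² − r² sin²θ), so v = −rω sinθ·[1 + r cosθ/√(L² − r² sin²θ)].
With r = 0.0148 m, L = 0.064 m, θ = 90°: √(L² − r² sin²θ) = 0.062265 m.
v = −0.0148·292.1·1.00000·[1 + 0.0148·0.00000/0.062265] = -4.3225 m/s.
|v| = 4.3225 m/s.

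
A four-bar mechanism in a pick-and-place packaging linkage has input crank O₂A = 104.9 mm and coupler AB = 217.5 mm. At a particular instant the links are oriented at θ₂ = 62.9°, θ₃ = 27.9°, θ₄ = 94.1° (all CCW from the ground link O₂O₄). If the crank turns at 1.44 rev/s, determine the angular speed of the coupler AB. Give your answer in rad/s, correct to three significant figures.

ω₂ = 9.048 rad/s (from 1.44 rev/s).
Differentiating the loop-closure r₂e^{iθ₂}+r₃e^{iθ₃}=r₁+r₄e^{iθ₄} gives r₂ω₂e^{iθ₂}+r₃ω₃e^{iθ₃}=r₄ω₄e^{iθ₄}.
Eliminating the other unknown: ω₃ = r₂ω₂ sin(θ₄−θ₂) / [r₃ sin(θ₃−θ₄)].
Numerator sine = +0.51803; denominator sine = -0.91496.
Result = 0.1049·9.048·(+0.51803) / (0.2175·(-0.91496)) = -2.4706 rad/s; magnitude 2.4706 rad/s.

2.47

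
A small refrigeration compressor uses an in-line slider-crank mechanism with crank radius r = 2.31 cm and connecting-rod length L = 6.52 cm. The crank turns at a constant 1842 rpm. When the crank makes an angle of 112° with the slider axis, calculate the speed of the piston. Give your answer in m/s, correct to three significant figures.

3.55

ω = 2π·1842/60 = 192.9 rad/s
For an in-line slider-crank, x = r cosθ + √(L² − r² sin²θ), so v = −rω sinθ·[1 + r cosθ/√(L² − r² sin²θ)].
With r = 0.0231 m, L = 0.0652 m, θ = 112°: √(L² − r² sin²θ) = 0.061582 m.
v = −0.0231·192.9·0.92718·[1 + 0.0231·-0.37461/0.061582] = -3.5508 m/s.
|v| = 3.5508 m/s.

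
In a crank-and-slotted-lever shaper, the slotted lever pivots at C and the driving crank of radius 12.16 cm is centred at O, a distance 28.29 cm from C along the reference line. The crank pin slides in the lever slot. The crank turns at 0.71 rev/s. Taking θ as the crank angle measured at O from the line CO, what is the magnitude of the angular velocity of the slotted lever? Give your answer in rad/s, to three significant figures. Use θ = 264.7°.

ω = 4.461 rad/s (from 0.71 rev/s).
Crank pin A relative to C: A = (d + r cosθ, r sinθ); lever angle φ = atan2(r sinθ, d + r cosθ).
Differentiating tanφ: φ̇ = rω(d cosθ + r)/(d² + r² + 2dr cosθ).
d² + r² + 2dr cosθ = |CA|² = 0.0884638 m²;  d cosθ + r = +0.095468 m.
|ω_lever| = |0.1216·4.461·+0.095468| / 0.0884638 = 0.58542 rad/s.

0.585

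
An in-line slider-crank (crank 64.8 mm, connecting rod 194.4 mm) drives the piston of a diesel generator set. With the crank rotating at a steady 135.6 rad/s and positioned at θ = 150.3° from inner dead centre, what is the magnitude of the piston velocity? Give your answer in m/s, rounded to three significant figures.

3.08

ω = 135.6 rad/s
For an in-line slider-crank, x = r cosθ + √(L² − r² sin²θ), so v = −rω sinθ·[1 + r cosθ/√(L² − r² sin²θ)].
With r = 0.0648 m, L = 0.1944 m, θ = 150.3°: √(L² − r² sin²θ) = 0.19173 m.
v = −0.0648·135.6·0.49546·[1 + 0.0648·-0.86863/0.19173] = -3.0754 m/s.
|v| = 3.0754 m/s.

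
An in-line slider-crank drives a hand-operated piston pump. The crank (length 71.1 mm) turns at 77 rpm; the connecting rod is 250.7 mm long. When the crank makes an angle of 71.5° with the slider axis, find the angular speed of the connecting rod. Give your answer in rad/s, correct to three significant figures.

0.753

ω = 8.063 rad/s (converted from 77 rpm).
The rod makes angle φ with the slider axis where L sinφ = r sinθ; differentiating, L cosφ·φ̇ = r ω cosθ.
L cosφ = √(L² − r² sin²θ) = 0.24146 m.
|ω_rod| = r ω |cosθ| / √(L² − r² sin²θ) = 0.0711·8.063·0.31730/0.24146 = 0.75338 rad/s.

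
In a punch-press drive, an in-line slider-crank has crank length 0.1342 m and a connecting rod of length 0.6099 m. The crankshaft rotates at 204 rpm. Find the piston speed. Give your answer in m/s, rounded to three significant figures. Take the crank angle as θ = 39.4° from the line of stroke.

2.13

ω = 2π·204/60 = 21.36 rad/s
For an in-line slider-crank, x = r cosθ + √(L² − r² sin²θ), so v = −rω sinθ·[1 + r cosθ/√(L² − r² sin²θ)].
With r = 0.1342 m, L = 0.6099 m, θ = 39.4°: √(L² − r² sin²θ) = 0.60392 m.
v = −0.1342·21.36·0.63473·[1 + 0.1342·0.77273/0.60392] = -2.1322 m/s.
|v| = 2.1322 m/s.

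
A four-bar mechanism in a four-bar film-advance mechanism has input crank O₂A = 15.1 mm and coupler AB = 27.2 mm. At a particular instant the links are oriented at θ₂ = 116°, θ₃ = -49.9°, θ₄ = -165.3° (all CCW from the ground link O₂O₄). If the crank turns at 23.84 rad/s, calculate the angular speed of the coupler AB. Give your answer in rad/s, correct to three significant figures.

14.4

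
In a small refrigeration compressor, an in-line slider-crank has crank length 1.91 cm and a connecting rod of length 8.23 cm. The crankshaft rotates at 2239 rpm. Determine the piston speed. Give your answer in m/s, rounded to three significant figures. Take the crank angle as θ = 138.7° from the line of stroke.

2.43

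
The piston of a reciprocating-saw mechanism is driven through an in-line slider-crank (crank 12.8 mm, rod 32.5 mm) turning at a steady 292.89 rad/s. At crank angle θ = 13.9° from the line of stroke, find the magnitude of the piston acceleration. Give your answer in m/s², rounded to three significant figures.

1450

ω = 292.9 rad/s
x(θ) = r cosθ + √(L² − r² sin²θ); with ω constant, a = ω²·d²x/dθ².
d²x/dθ² = −r cosθ − r²(cos2θ)/√u − r⁴ sin²2θ/(4u^{3/2}),  u = L² − r² sin²θ = 0.00104679 m².
Substituting r = 0.0128 m, L = 0.0325 m, θ = 13.9°: d²x/dθ² = -0.016948 m.
a = ω²·d²x/dθ² = (292.9)²·(-0.016948) = -1453.9 m/s²;  |a| = 1453.9 m/s².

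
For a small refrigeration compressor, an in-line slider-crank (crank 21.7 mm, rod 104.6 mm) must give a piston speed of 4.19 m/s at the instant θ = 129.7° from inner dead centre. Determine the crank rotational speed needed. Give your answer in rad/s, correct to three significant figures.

290

For an in-line slider-crank, |v_piston| = rω|sinθ|·[1 + r cosθ/√(L² − r² sin²θ)].
With r = 0.0217 m, L = 0.1046 m, θ = 129.7°: the bracketed kinematic factor |dx/dθ| = 0.014455 m.
ω = v/|dx/dθ| = 4.19/0.014455 = 289.87 rad/s.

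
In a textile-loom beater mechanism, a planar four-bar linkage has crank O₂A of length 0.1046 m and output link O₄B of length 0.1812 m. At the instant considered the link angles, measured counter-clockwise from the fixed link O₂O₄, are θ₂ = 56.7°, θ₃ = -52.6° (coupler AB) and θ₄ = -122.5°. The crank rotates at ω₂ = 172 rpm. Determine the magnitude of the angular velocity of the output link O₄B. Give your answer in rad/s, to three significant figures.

ω₂ = 18.01 rad/s (from 172 rpm).
Differentiating the loop-closure r₂e^{iθ₂}+r₃e^{iθ₃}=r₁+r₄e^{iθ₄} gives r₂ω₂e^{iθ₂}+r₃ω₃e^{iθ₃}=r₄ω₄e^{iθ₄}.
Eliminating the other unknown: ω₄ = r₂ω₂ sin(θ₂−θ₃) / [r₄ sin(θ₄−θ₃)].
Numerator sine = +0.94380; denominator sine = -0.93909.
Result = 0.1046·18.01·(+0.94380) / (0.1812·(-0.93909)) = -10.45 rad/s; magnitude 10.45 rad/s.

10.4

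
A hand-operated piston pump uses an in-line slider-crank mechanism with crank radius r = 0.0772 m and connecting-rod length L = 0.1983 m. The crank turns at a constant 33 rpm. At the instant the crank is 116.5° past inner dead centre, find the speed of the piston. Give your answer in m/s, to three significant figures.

0.195

ω = 2π·33/60 = 3.456 rad/s
For an in-line slider-crank, x = r cosθ + √(L² − r² sin²θ), so v = −rω sinθ·[1 + r cosθ/√(L² − r² sin²θ)].
With r = 0.0772 m, L = 0.1983 m, θ = 116.5°: √(L² − r² sin²θ) = 0.18588 m.
v = −0.0772·3.456·0.89493·[1 + 0.0772·-0.44620/0.18588] = -0.19451 m/s.
|v| = 0.19451 m/s.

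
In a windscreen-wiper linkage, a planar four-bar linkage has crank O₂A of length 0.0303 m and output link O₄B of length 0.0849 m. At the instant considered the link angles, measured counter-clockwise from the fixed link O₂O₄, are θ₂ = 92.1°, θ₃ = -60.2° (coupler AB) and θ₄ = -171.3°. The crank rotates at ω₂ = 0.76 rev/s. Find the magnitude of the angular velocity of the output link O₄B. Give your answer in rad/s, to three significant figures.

ω₂ = 4.775 rad/s (from 0.76 rev/s).
Differentiating the loop-closure r₂e^{iθ₂}+r₃e^{iθ₃}=r₁+r₄e^{iθ₄} gives r₂ω₂e^{iθ₂}+r₃ω₃e^{iθ₃}=r₄ω₄e^{iθ₄}.
Eliminating the other unknown: ω₄ = r₂ω₂ sin(θ₂−θ₃) / [r₄ sin(θ₄−θ₃)].
Numerator sine = +0.46484; denominator sine = -0.93295.
Result = 0.0303·4.775·(+0.46484) / (0.0849·(-0.93295)) = -0.84913 rad/s; magnitude 0.84913 rad/s.

0.849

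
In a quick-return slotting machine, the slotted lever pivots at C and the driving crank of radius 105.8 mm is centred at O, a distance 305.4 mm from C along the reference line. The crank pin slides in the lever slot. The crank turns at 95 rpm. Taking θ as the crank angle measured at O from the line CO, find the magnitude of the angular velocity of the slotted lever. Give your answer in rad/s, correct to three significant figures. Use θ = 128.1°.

ω = 9.948 rad/s (from 95 rpm).
Crank pin A relative to C: A = (d + r cosθ, r sinθ); lever angle φ = atan2(r sinθ, d + r cosθ).
Differentiating tanφ: φ̇ = rω(d cosθ + r)/(d² + r² + 2dr cosθ).
d² + r² + 2dr cosθ = |CA|² = 0.0645883 m²;  d cosθ + r = -0.082643 m.
|ω_lever| = |0.1058·9.948·-0.082643| / 0.0645883 = 1.3468 rad/s.

1.35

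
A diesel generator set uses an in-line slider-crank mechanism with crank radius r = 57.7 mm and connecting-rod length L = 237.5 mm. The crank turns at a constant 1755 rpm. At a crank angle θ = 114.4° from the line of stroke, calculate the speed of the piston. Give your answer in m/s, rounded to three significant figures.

ω = 2π·1755/60 = 183.8 rad/s
For an in-line slider-crank, x = r cosθ + √(L² − r² sin²θ), so v = −rω sinθ·[1 + r cosθ/√(L² − r² sin²θ)].
With r = 0.0577 m, L = 0.2375 m, θ = 114.4°: √(L² − r² sin²θ) = 0.23161 m.
v = −0.0577·183.8·0.91068·[1 + 0.0577·-0.41310/0.23161] = -8.6633 m/s.
|v| = 8.6633 m/s.

8.66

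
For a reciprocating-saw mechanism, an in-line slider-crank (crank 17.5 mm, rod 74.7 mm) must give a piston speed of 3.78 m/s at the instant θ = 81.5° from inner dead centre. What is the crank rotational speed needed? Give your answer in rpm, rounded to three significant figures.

For an in-line slider-crank, |v_piston| = rω|sinθ|·[1 + r cosθ/√(L² − r² sin²θ)].
With r = 0.0175 m, L = 0.0747 m, θ = 81.5°: the bracketed kinematic factor |dx/dθ| = 0.017924 m.
ω = v/|dx/dθ| = 3.78/0.017924 = 210.89 rad/s.
N = 60ω/(2π) = 2013.9 rpm.

2010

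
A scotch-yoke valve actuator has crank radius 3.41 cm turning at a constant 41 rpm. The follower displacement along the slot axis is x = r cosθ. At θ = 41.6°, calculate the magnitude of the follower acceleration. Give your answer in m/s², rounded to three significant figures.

ω = 4.294 rad/s (from 41 rpm).
x = r cosθ ⇒ ẍ = −rω² cosθ (ω constant).
|a| = rω²|cosθ| = 0.0341·(4.294)²·|cos 41.6°| = 0.47007 m/s².

0.470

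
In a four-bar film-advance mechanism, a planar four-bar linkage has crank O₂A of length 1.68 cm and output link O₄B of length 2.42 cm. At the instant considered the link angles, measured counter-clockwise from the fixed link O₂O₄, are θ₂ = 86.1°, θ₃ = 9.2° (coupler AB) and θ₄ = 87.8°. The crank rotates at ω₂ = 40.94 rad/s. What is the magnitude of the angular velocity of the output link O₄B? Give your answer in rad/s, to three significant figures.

28.2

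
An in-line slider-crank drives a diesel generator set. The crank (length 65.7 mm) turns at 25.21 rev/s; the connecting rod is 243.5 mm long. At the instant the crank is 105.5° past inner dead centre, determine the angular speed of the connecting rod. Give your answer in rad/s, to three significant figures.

11.8

ω = 158.4 rad/s (converted from 25.21 rev/s).
The rod makes angle φ with the slider axis where L sinφ = r sinθ; differentiating, L cosφ·φ̇ = r ω cosθ.
L cosφ = √(L² − r² sin²θ) = 0.23513 m.
|ω_rod| = r ω |cosθ| / √(L² − r² sin²θ) = 0.0657·158.4·0.26724/0.23513 = 11.828 rad/s.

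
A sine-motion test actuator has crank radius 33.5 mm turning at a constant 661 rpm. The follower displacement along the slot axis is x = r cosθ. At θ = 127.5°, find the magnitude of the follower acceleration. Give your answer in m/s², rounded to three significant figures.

97.7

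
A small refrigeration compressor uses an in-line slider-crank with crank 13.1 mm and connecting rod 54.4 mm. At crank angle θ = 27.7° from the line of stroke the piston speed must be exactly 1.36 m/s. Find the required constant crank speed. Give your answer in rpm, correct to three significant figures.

For an in-line slider-crank, |v_piston| = rω|sinθ|·[1 + r cosθ/√(L² − r² sin²θ)].
With r = 0.0131 m, L = 0.0544 m, θ = 27.7°: the bracketed kinematic factor |dx/dθ| = 0.007396 m.
ω = v/|dx/dθ| = 1.36/0.007396 = 183.88 rad/s.
N = 60ω/(2π) = 1756 rpm.

1760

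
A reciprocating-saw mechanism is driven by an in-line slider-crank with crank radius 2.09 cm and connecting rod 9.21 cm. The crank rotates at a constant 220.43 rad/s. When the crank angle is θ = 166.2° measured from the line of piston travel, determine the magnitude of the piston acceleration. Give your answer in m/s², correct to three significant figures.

781

ω = 220.4 rad/s
x(θ) = r cosθ + √(L² − r² sin²θ); with ω constant, a = ω²·d²x/dθ².
d²x/dθ² = −r cosθ − r²(cos2θ)/√u − r⁴ sin²2θ/(4u^{3/2}),  u = L² − r² sin²θ = 0.00845756 m².
Substituting r = 0.0209 m, L = 0.0921 m, θ = 166.2°: d²x/dθ² = +0.016074 m.
a = ω²·d²x/dθ² = (220.4)²·(+0.016074) = +781.04 m/s²;  |a| = 781.04 m/s².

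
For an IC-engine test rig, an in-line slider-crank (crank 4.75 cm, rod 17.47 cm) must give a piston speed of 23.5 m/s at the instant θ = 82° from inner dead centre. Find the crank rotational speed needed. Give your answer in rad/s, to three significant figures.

481

For an in-line slider-crank, |v_piston| = rω|sinθ|·[1 + r cosθ/√(L² − r² sin²θ)].
With r = 0.0475 m, L = 0.1747 m, θ = 82°: the bracketed kinematic factor |dx/dθ| = 0.048886 m.
ω = v/|dx/dθ| = 23.5/0.048886 = 480.71 rad/s.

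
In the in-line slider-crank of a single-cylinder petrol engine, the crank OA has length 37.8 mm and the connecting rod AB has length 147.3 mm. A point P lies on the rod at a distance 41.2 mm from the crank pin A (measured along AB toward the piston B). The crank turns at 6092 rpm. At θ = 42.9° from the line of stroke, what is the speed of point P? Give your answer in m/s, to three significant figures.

21.5

ω = 638 rad/s.  Crank-pin speed |V_A| = rω = 24.115 m/s, perpendicular to OA.
Rod angle: sinφ = −(r/L) sinθ ⇒ φ = -10.060°; ω_rod = −rω cosθ/√(L²−r²sin²θ) = -121.8 rad/s.
V_P = V_A + ω_rod × AP, with AP = 0.0412 m along the rod.
Components: V_Px = −rω sinθ − a·ω_rod·sinφ = -17.292 m/s;  V_Py = rω cosθ + a·ω_rod·cosφ = +12.724 m/s.
|V_P| = √(V_Px² + V_Py²) = 21.469 m/s.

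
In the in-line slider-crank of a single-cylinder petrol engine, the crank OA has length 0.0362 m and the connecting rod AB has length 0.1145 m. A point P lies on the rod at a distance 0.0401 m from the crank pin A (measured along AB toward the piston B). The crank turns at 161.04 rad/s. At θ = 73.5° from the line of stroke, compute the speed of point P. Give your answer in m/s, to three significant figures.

5.87

ω = 161 rad/s.  Crank-pin speed |V_A| = rω = 5.8296 m/s, perpendicular to OA.
Rod angle: sinφ = −(r/L) sinθ ⇒ φ = -17.646°; ω_rod = −rω cosθ/√(L²−r²sin²θ) = -15.174 rad/s.
V_P = V_A + ω_rod × AP, with AP = 0.0401 m along the rod.
Components: V_Px = −rω sinθ − a·ω_rod·sinφ = -5.774 m/s;  V_Py = rω cosθ + a·ω_rod·cosφ = +1.0758 m/s.
|V_P| = √(V_Px² + V_Py²) = 5.8734 m/s.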